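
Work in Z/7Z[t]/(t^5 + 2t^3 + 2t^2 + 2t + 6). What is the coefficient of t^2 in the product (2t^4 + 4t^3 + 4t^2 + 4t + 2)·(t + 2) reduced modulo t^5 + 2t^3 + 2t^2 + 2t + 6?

Multiply in Z/7Z[t]: (2t^4 + 4t^3 + 4t^2 + 4t + 2)·(t + 2) = 2t^5 + t^4 + 5t^3 + 5t^2 + 3t + 4.
Reduce using t^5 ≡ 5t^3 + 5t^2 + 5t + 1 (mod t^5 + 2t^3 + 2t^2 + 2t + 6).
Reduced: t^4 + t^3 + t^2 + 6t + 6.

1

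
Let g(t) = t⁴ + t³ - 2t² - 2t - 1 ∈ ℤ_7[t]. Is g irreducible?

Check for roots in ℤ_7: g(0) = 6; g(1) = 4; g(2) = 4; g(3) = 6; g(4) = 6; g(5) = 3; g(6) = 6.
No roots, so no linear factors.
Degree-2 irreducible divisors: test the 21 monic irreducibles of degree 2 over GF(7).
None of them divide g (all give nonzero remainder).
No irreducible factor of degree ≤ 2 exists, so g is irreducible over GF(7).

Yes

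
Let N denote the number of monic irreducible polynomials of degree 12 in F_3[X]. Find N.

44220

The number of monic irreducibles of degree 12 over GF(3) is (1/12)·Σ_{d∣12} μ(12/d) 3^d.
Divisors of 12: 1, 2, 3, 4, 6, 12; μ(12/d) for each: 0, 1, 0, -1, -1, 1.
Σ = 3^2 − 3^4 − 3^6 + 3^12 = 530640.
N = 530640/12 = 44220.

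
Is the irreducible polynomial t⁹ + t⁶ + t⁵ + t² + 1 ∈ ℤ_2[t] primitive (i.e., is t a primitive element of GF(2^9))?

Write f(t) = t⁹ + t⁶ + t⁵ + t² + 1.
|GF(2^9)^×| = 2^9 − 1 = 511. Prime factorization: 511 = 7·73.
f is primitive ⇔ t has order 511 in GF(2)[t]/(f), i.e. t^(511/q) ≠ 1 for each prime q | 511.
t^(73) mod f = 1
t^(7) mod f = t⁷.
Since t^(73) = 1, the order of t divides 73 < 511; not primitive.

No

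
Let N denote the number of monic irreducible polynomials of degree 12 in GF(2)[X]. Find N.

335

Gauss's count: N_{2}(12) = (1/12) Σ_{d|12} μ(12/d)·2^d.
Divisors of 12: 1, 2, 3, 4, 6, 12; μ(12/d) for each: 0, 1, 0, -1, -1, 1.
Σ = 2^2 − 2^4 − 2^6 + 2^12 = 4020.
N = 4020/12 = 335.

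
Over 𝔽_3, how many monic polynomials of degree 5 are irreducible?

By the necklace-counting formula, N_3(5) = (1/5) Σ_{d|5} μ(5/d)·3^d.
Divisors of 5: 1, 5; μ(5/d) for each: -1, 1.
Σ = − 3^1 + 3^5 = 240.
N = 240/5 = 48.

48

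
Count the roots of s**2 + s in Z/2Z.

2

Write g(s) = s**2 + s.
Evaluate at each of the 2 elements of Z/2Z:
g(0) = 0 → root; g(1) = 0 → root.
Roots: {0, 1}.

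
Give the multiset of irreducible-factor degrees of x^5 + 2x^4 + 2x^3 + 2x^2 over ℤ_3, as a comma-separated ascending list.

1, 1, 3

Write g(x) = x^5 + 2x^4 + 2x^3 + 2x^2.
Roots in ℤ_3: g(0) = 0 → root; g(1) = 1; g(2) = 1.
Linear factors from roots: (x).
Complete factorization: g(x) = (x)^2·(x^3 + 2x^2 + 2x + 2).
Factor degrees with multiplicity: 1 + 1 + 3 = 5.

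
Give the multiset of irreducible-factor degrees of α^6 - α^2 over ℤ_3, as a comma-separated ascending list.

Write f(α) = α^6 - α^2.
Roots in ℤ_3: f(0) = 0 → root; f(1) = 0 → root; f(2) = 0 → root.
Linear factors from roots: (α), (α - 1), (α + 1).
Complete factorization: f(α) = (α + 1)·(α - 1)·(α)^2·(α^2 + 1).
Factor degrees with multiplicity: 1 + 1 + 1 + 1 + 2 = 6.

1, 1, 1, 1, 2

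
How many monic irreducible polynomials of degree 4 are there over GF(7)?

x^(7^4) − x is the product of all monic irreducibles of degree dividing 4; Möbius inversion gives N = (1/4) Σ μ(4/d)·7^d.
Divisors of 4: 1, 2, 4; μ(4/d) for each: 0, -1, 1.
Σ = − 7^2 + 7^4 = 2352.
N = 2352/4 = 588.

588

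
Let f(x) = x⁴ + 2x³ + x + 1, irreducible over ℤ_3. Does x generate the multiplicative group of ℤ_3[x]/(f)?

No

|GF(3^4)^×| = 3^4 − 1 = 80. Prime factorization: 80 = 2^4·5.
f is primitive ⇔ x has order 80 in GF(3)[x]/(f), i.e. x^(80/q) ≠ 1 for each prime q | 80.
x^(40) mod f = 1
x^(16) mod f = 2x² + 2x + 1.
Since x^(40) = 1, the order of x divides 40 < 80; not primitive.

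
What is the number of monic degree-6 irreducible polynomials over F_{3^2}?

88440

Gauss's count: N_{9}(6) = (1/6) Σ_{d|6} μ(6/d)·9^d.
Divisors of 6: 1, 2, 3, 6; μ(6/d) for each: 1, -1, -1, 1.
Σ = 9^1 − 9^2 − 9^3 + 9^6 = 530640.
N = 530640/6 = 88440.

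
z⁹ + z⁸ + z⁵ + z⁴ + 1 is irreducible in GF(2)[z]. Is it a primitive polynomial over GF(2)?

Write f(z) = z⁹ + z⁸ + z⁵ + z⁴ + 1.
|GF(2^9)^×| = 2^9 − 1 = 511. Prime factorization: 511 = 7·73.
f is primitive ⇔ z has order 511 in GF(2)[z]/(f), i.e. z^(511/q) ≠ 1 for each prime q | 511.
z^(73) mod f = z⁸ + z⁶ + z⁵ + z⁴ + z³ + z² + 1.
z^(7) mod f = z⁷.
None equal 1, so z has full order 511; f is primitive.

Yes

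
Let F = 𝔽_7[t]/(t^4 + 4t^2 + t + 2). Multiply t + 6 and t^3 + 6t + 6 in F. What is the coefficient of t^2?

2

Multiply in 𝔽_7[t]: (t + 6)·(t^3 + 6t + 6) = t^4 + 6t^3 + 6t^2 + 1.
Reduce using t^4 ≡ 3t^2 + 6t + 5 (mod t^4 + 4t^2 + t + 2).
Reduced: 6t^3 + 2t^2 + 6t + 6.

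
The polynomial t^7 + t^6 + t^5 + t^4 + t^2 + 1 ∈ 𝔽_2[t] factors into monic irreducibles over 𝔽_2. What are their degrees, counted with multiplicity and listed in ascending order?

Write g(t) = t^7 + t^6 + t^5 + t^4 + t^2 + 1.
Roots in 𝔽_2: g(0) = 1; g(1) = 0 → root.
Linear factors from roots: (t + 1).
Complete factorization: g(t) = (t + 1)^2·(t^2 + t + 1)·(t^3 + t + 1).
Factor degrees with multiplicity: 1 + 1 + 2 + 3 = 7.

1, 1, 2, 3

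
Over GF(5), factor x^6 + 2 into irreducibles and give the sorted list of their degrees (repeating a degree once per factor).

Write g(x) = x^6 + 2.
Roots in GF(5): g(0) = 2; g(1) = 3; g(2) = 1; g(3) = 1; g(4) = 3.
Complete factorization: g(x) = (x^2 - 2)·(x^2 + 2x - 2)·(x^2 - 2x - 2).
Factor degrees with multiplicity: 2 + 2 + 2 = 6.

2, 2, 2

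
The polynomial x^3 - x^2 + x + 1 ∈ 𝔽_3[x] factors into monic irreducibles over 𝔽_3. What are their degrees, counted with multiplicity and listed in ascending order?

3

Write f(x) = x^3 - x^2 + x + 1.
Roots in 𝔽_3: f(0) = 1; f(1) = 2; f(2) = 1.
Complete factorization: f(x) = (x^3 - x^2 + x + 1).
Factor degrees with multiplicity: 3 = 3.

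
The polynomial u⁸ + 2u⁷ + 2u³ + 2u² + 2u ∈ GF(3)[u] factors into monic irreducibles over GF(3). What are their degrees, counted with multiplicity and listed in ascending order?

Write f(u) = u⁸ + 2u⁷ + 2u³ + 2u² + 2u.
Roots in GF(3): f(0) = 0 → root; f(1) = 0 → root; f(2) = 0 → root.
Linear factors from roots: (u), (u + 2), (u + 1).
Complete factorization: f(u) = (u)·(u + 1)·(u + 2)·(u² + u + 2)·(u³ + u² + u + 2).
Factor degrees with multiplicity: 1 + 1 + 1 + 2 + 3 = 8.

1, 1, 1, 2, 3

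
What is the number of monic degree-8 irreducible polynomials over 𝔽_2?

30

The number of monic irreducibles of degree 8 over GF(2) is (1/8)·Σ_{d∣8} μ(8/d) 2^d.
Divisors of 8: 1, 2, 4, 8; μ(8/d) for each: 0, 0, -1, 1.
Σ = − 2^4 + 2^8 = 240.
N = 240/8 = 30.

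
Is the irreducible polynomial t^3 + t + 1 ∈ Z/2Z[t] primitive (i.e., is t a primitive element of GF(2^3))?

Yes

Write f(t) = t^3 + t + 1.
|GF(2^3)^×| = 2^3 − 1 = 7. Prime factorization: 7 = 7.
f is primitive ⇔ t has order 7 in GF(2)[t]/(f), i.e. t^(7/q) ≠ 1 for each prime q | 7.
t^(1) mod f = t.
None equal 1, so t has full order 7; f is primitive.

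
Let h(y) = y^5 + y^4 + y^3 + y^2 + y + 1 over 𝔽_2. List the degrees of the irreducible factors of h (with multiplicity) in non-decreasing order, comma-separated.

Roots in 𝔽_2: h(0) = 1; h(1) = 0 → root.
Linear factors from roots: (y + 1).
Complete factorization: h(y) = (y + 1)·(y^2 + y + 1)^2.
Factor degrees with multiplicity: 1 + 2 + 2 = 5.

1, 2, 2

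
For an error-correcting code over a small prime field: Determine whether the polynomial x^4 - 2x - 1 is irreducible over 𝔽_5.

Yes

Write g(x) = x^4 - 2x - 1.
Check for roots in 𝔽_5: g(0) = 4; g(1) = 3; g(2) = 1; g(3) = 4; g(4) = 2.
No roots, so no linear factors.
Degree-2 irreducible divisors: test the 10 monic irreducibles of degree 2 over GF(5).
None of them divide g (all give nonzero remainder).
No irreducible factor of degree ≤ 2 exists, so g is irreducible over GF(5).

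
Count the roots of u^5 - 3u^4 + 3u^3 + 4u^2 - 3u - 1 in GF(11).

Write h(u) = u^5 - 3u^4 + 3u^3 + 4u^2 - 3u - 1.
Evaluate at each of the 11 elements of GF(11):
h(0) = 10; h(1) = 1; h(2) = 6; h(3) = 8; h(4) = 4; h(5) = 4; h(6) = 8; h(7) = 5; h(8) = 5; h(9) = 5; h(10) = 10.
No element is a root.

0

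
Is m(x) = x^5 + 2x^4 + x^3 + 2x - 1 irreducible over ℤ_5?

Check for roots in ℤ_5: m(0) = 4; m(1) = 0 → root; m(2) = 0 → root; m(3) = 2; m(4) = 2.
m(1) = 0, so (x − 1) divides m(x); m is reducible.

No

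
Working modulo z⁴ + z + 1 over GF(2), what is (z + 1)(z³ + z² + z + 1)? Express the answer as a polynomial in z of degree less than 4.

z

Multiply in GF(2)[z]: (z + 1)·(z³ + z² + z + 1) = z⁴ + 1.
Reduce using z⁴ ≡ z + 1 (mod z⁴ + z + 1).
Reduced: z.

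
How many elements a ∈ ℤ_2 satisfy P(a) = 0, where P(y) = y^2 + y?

2

Evaluate at each of the 2 elements of ℤ_2:
P(0) = 0 → root; P(1) = 0 → root.
Roots: {0, 1}.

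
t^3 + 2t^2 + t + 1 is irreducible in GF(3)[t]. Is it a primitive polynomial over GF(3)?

Yes

Write f(t) = t^3 + 2t^2 + t + 1.
|GF(3^3)^×| = 3^3 − 1 = 26. Prime factorization: 26 = 2·13.
f is primitive ⇔ t has order 26 in GF(3)[t]/(f), i.e. t^(26/q) ≠ 1 for each prime q | 26.
t^(13) mod f = 2.
t^(2) mod f = t^2.
None equal 1, so t has full order 26; f is primitive.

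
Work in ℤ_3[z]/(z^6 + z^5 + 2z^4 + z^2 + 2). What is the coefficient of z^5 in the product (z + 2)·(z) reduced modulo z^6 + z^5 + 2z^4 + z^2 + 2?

Multiply in ℤ_3[z]: (z + 2)·(z) = z^2 + 2z.
Reduced: z^2 + 2z.

0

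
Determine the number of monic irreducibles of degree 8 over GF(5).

48750

Gauss's count: N_{5}(8) = (1/8) Σ_{d|8} μ(8/d)·5^d.
Divisors of 8: 1, 2, 4, 8; μ(8/d) for each: 0, 0, -1, 1.
Σ = − 5^4 + 5^8 = 390000.
N = 390000/8 = 48750.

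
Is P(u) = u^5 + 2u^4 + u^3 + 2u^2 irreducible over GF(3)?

Check for roots in GF(3): P(0) = 0 → root; P(1) = 0 → root; P(2) = 2.
P(0) = 0, so (u) divides P(u); P is reducible.

No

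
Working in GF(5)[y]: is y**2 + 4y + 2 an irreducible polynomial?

Yes

Write g(y) = y**2 + 4y + 2.
Check for roots in GF(5): g(0) = 2; g(1) = 2; g(2) = 4; g(3) = 3; g(4) = 4.
No roots. A degree-2 polynomial over a field with no linear factor is irreducible.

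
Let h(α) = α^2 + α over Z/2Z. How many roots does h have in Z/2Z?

Evaluate at each of the 2 elements of Z/2Z:
h(0) = 0 → root; h(1) = 0 → root.
Roots: {0, 1}.

2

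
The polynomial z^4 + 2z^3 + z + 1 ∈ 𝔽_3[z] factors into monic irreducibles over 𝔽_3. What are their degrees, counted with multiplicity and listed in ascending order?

4

Write h(z) = z^4 + 2z^3 + z + 1.
Roots in 𝔽_3: h(0) = 1; h(1) = 2; h(2) = 2.
Complete factorization: h(z) = (z^4 + 2z^3 + z + 1).
Factor degrees with multiplicity: 4 = 4.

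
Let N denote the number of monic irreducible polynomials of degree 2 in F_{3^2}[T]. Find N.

x^(9^2) − x is the product of all monic irreducibles of degree dividing 2; Möbius inversion gives N = (1/2) Σ μ(2/d)·9^d.
Divisors of 2: 1, 2; μ(2/d) for each: -1, 1.
Σ = − 9^1 + 9^2 = 72.
N = 72/2 = 36.

36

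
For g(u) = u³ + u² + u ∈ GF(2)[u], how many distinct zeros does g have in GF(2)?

1

Evaluate at each of the 2 elements of GF(2):
g(0) = 0 → root; g(1) = 1.
Roots: {0}.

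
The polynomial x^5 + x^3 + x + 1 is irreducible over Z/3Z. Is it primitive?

Write f(x) = x^5 + x^3 + x + 1.
|GF(3^5)^×| = 3^5 − 1 = 242. Prime factorization: 242 = 2·11^2.
f is primitive ⇔ x has order 242 in GF(3)[x]/(f), i.e. x^(242/q) ≠ 1 for each prime q | 242.
x^(121) mod f = 2.
x^(22) mod f = x^4 + x^2 + 2.
None equal 1, so x has full order 242; f is primitive.

Yes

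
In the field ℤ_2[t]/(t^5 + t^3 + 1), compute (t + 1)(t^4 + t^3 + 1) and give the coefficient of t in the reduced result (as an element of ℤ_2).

Multiply in ℤ_2[t]: (t + 1)·(t^4 + t^3 + 1) = t^5 + t^3 + t + 1.
Reduce using t^5 ≡ t^3 + 1 (mod t^5 + t^3 + 1).
Reduced: t.

1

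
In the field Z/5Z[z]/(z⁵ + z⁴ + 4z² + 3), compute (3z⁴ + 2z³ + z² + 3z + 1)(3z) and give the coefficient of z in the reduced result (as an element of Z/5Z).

3

Multiply in Z/5Z[z]: (3z⁴ + 2z³ + z² + 3z + 1)·(3z) = 4z⁵ + z⁴ + 3z³ + 4z² + 3z.
Reduce using z⁵ ≡ 4z⁴ + z² + 2 (mod z⁵ + z⁴ + 4z² + 3).
Reduced: 2z⁴ + 3z³ + 3z² + 3z + 3.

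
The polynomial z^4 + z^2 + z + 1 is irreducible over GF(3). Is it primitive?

No

Write f(z) = z^4 + z^2 + z + 1.
|GF(3^4)^×| = 3^4 − 1 = 80. Prime factorization: 80 = 2^4·5.
f is primitive ⇔ z has order 80 in GF(3)[z]/(f), i.e. z^(80/q) ≠ 1 for each prime q | 80.
z^(40) mod f = 1
z^(16) mod f = z^3 + 2.
Since z^(40) = 1, the order of z divides 40 < 80; not primitive.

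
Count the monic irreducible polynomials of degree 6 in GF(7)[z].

Gauss's count: N_{7}(6) = (1/6) Σ_{d|6} μ(6/d)·7^d.
Divisors of 6: 1, 2, 3, 6; μ(6/d) for each: 1, -1, -1, 1.
Σ = 7^1 − 7^2 − 7^3 + 7^6 = 117264.
N = 117264/6 = 19544.

19544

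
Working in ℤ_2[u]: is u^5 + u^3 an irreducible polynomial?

No

Write m(u) = u^5 + u^3.
Check for roots in ℤ_2: m(0) = 0 → root; m(1) = 0 → root.
m(0) = 0, so (u) divides m(u); m is reducible.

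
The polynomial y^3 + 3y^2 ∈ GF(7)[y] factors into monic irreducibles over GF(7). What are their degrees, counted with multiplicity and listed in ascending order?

Write h(y) = y^3 + 3y^2.
Linear factors from roots: (y), (y + 3).
Complete factorization: h(y) = (y + 3)·(y)^2.
Factor degrees with multiplicity: 1 + 1 + 1 = 3.

1, 1, 1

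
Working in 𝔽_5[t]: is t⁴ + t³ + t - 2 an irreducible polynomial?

Write f(t) = t⁴ + t³ + t - 2.
Check for roots in 𝔽_5: f(0) = 3; f(1) = 1; f(2) = 4; f(3) = 4; f(4) = 2.
No roots, so no linear factors.
Degree-2 irreducible divisors: test the 10 monic irreducibles of degree 2 over GF(5).
None of them divide f (all give nonzero remainder).
No irreducible factor of degree ≤ 2 exists, so f is irreducible over GF(5).

Yes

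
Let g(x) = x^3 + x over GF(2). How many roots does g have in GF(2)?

Evaluate at each of the 2 elements of GF(2):
g(0) = 0 → root; g(1) = 0 → root.
Roots: {0, 1}.

2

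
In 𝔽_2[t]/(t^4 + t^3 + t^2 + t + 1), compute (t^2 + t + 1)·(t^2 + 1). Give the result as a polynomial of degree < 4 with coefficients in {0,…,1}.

t^2

Multiply in 𝔽_2[t]: (t^2 + t + 1)·(t^2 + 1) = t^4 + t^3 + t + 1.
Reduce using t^4 ≡ t^3 + t^2 + t + 1 (mod t^4 + t^3 + t^2 + t + 1).
Reduced: t^2.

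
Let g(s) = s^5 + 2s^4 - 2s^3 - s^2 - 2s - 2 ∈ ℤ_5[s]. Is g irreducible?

Check for roots in ℤ_5: g(0) = 3; g(1) = 1; g(2) = 3; g(3) = 4; g(4) = 2.
No roots, so no linear factors.
Degree-2 irreducible divisors: test the 10 monic irreducibles of degree 2 over GF(5).
None of them divide g (all give nonzero remainder).
No irreducible factor of degree ≤ 2 exists, so g is irreducible over GF(5).

Yes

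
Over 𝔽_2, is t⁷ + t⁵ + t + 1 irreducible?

Write f(t) = t⁷ + t⁵ + t + 1.
Check for roots in 𝔽_2: f(0) = 1; f(1) = 0 → root.
f(1) = 0, so (t − 1) divides f(t); f is reducible.

No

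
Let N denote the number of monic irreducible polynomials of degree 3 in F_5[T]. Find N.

40

x^(5^3) − x is the product of all monic irreducibles of degree dividing 3; Möbius inversion gives N = (1/3) Σ μ(3/d)·5^d.
Divisors of 3: 1, 3; μ(3/d) for each: -1, 1.
Σ = − 5^1 + 5^3 = 120.
N = 120/3 = 40.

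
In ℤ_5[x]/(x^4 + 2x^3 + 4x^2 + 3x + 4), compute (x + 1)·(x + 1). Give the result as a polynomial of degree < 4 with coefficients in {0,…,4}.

x^2 + 2x + 1

Multiply in ℤ_5[x]: (x + 1)·(x + 1) = x^2 + 2x + 1.
Reduced: x^2 + 2x + 1.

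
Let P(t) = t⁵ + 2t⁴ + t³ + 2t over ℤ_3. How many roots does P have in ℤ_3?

2

Evaluate at each of the 3 elements of ℤ_3:
P(0) = 0 → root; P(1) = 0 → root; P(2) = 1.
Roots: {0, 1}.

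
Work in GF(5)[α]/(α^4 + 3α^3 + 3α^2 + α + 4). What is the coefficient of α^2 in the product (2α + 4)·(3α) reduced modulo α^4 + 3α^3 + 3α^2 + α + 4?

Multiply in GF(5)[α]: (2α + 4)·(3α) = α^2 + 2α.
Reduced: α^2 + 2α.

1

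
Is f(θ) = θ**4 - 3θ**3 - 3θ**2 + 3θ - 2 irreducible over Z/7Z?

Yes

Check for roots in Z/7Z: f(0) = 5; f(1) = 3; f(2) = 5; f(3) = 1; f(4) = 5; f(5) = 6; f(6) = 3.
No roots, so no linear factors.
Degree-2 irreducible divisors: test the 21 monic irreducibles of degree 2 over GF(7).
None of them divide f (all give nonzero remainder).
No irreducible factor of degree ≤ 2 exists, so f is irreducible over GF(7).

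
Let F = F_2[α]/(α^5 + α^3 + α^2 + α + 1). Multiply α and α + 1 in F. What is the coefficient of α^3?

0

Multiply in F_2[α]: (α)·(α + 1) = α^2 + α.
Reduced: α^2 + α.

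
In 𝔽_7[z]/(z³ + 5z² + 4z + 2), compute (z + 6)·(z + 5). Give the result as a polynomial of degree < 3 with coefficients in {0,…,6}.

Multiply in 𝔽_7[z]: (z + 6)·(z + 5) = z² + 4z + 2.
Reduced: z² + 4z + 2.

z^2 + 4z + 2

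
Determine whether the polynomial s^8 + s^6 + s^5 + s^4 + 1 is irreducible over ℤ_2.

Yes

Write P(s) = s^8 + s^6 + s^5 + s^4 + 1.
Check for roots in ℤ_2: P(0) = 1; P(1) = 1.
No roots, so no linear factors.
Monic irreducibles of degree 2 over GF(2): s^2 + s + 1.
None of them divide P (all give nonzero remainder).
Monic irreducibles of degree 3 over GF(2): s^3 + s + 1, s^3 + s^2 + 1.
None of them divide P (all give nonzero remainder).
Monic irreducibles of degree 4 over GF(2): s^4 + s + 1, s^4 + s^3 + 1, s^4 + s^3 + s^2 + s + 1.
None of them divide P (all give nonzero remainder).
No irreducible factor of degree ≤ 4 exists, so P is irreducible over GF(2).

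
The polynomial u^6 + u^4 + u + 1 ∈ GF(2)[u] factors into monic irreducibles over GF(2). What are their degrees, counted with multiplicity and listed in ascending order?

1, 2, 3

Write h(u) = u^6 + u^4 + u + 1.
Roots in GF(2): h(0) = 1; h(1) = 0 → root.
Linear factors from roots: (u + 1).
Complete factorization: h(u) = (u + 1)·(u^2 + u + 1)·(u^3 + u + 1).
Factor degrees with multiplicity: 1 + 2 + 3 = 6.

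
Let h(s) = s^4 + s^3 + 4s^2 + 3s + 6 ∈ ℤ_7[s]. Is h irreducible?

No

Check for roots in ℤ_7: h(0) = 6; h(1) = 1; h(2) = 3; h(3) = 5; h(4) = 3; h(5) = 3; h(6) = 0 → root.
h(6) = 0, so (s − 6) divides h(s); h is reducible.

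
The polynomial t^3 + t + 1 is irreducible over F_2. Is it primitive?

Write f(t) = t^3 + t + 1.
|GF(2^3)^×| = 2^3 − 1 = 7. Prime factorization: 7 = 7.
f is primitive ⇔ t has order 7 in GF(2)[t]/(f), i.e. t^(7/q) ≠ 1 for each prime q | 7.
t^(1) mod f = t.
None equal 1, so t has full order 7; f is primitive.

Yes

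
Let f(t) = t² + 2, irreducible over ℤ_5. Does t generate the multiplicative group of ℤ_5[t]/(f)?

|GF(5^2)^×| = 5^2 − 1 = 24. Prime factorization: 24 = 2^3·3.
f is primitive ⇔ t has order 24 in GF(5)[t]/(f), i.e. t^(24/q) ≠ 1 for each prime q | 24.
t^(12) mod f = 4.
t^(8) mod f = 1
Since t^(8) = 1, the order of t divides 8 < 24; not primitive.

No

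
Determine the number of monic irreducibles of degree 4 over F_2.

3

By the necklace-counting formula, N_2(4) = (1/4) Σ_{d|4} μ(4/d)·2^d.
Divisors of 4: 1, 2, 4; μ(4/d) for each: 0, -1, 1.
Σ = − 2^2 + 2^4 = 12.
N = 12/4 = 3.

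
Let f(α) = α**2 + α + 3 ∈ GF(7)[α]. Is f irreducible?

Yes

Check for roots in GF(7): f(0) = 3; f(1) = 5; f(2) = 2; f(3) = 1; f(4) = 2; f(5) = 5; f(6) = 3.
No roots. A degree-2 polynomial over a field with no linear factor is irreducible.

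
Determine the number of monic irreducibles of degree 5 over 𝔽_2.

By the necklace-counting formula, N_2(5) = (1/5) Σ_{d|5} μ(5/d)·2^d.
Divisors of 5: 1, 5; μ(5/d) for each: -1, 1.
Σ = − 2^1 + 2^5 = 30.
N = 30/5 = 6.

6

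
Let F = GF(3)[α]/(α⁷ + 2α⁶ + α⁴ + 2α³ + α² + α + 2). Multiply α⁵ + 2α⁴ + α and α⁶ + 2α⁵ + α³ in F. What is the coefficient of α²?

Multiply in GF(3)[α]: (α⁵ + 2α⁴ + α)·(α⁶ + 2α⁵ + α³) = α¹¹ + α¹⁰ + α⁹ + α⁸ + 2α⁶ + α⁴.
Reduce using α⁷ ≡ α⁶ + 2α⁴ + α³ + 2α² + 2α + 1 (mod α⁷ + 2α⁶ + α⁴ + 2α³ + α² + α + 2).
Reduced: 2α⁶ + α⁴ + α³ + α² + α + 2.

1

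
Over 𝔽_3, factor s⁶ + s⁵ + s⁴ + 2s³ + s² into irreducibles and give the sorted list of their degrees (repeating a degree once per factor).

Write g(s) = s⁶ + s⁵ + s⁴ + 2s³ + s².
Roots in 𝔽_3: g(0) = 0 → root; g(1) = 0 → root; g(2) = 0 → root.
Linear factors from roots: (s), (s + 2), (s + 1).
Complete factorization: g(s) = (s + 1)·(s + 2)·(s)^2·(s² + s + 2).
Factor degrees with multiplicity: 1 + 1 + 1 + 1 + 2 = 6.

1, 1, 1, 1, 2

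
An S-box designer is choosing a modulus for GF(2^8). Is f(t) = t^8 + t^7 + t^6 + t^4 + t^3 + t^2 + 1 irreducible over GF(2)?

Yes

Check for roots in GF(2): f(0) = 1; f(1) = 1.
No roots, so no linear factors.
Monic irreducibles of degree 2 over GF(2): t^2 + t + 1.
None of them divide f (all give nonzero remainder).
Monic irreducibles of degree 3 over GF(2): t^3 + t + 1, t^3 + t^2 + 1.
None of them divide f (all give nonzero remainder).
Monic irreducibles of degree 4 over GF(2): t^4 + t + 1, t^4 + t^3 + 1, t^4 + t^3 + t^2 + t + 1.
None of them divide f (all give nonzero remainder).
No irreducible factor of degree ≤ 4 exists, so f is irreducible over GF(2).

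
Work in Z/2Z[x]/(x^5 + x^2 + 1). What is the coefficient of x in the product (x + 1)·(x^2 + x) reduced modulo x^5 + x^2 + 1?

Multiply in Z/2Z[x]: (x + 1)·(x^2 + x) = x^3 + x.
Reduced: x^3 + x.

1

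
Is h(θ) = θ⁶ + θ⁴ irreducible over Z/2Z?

Check for roots in Z/2Z: h(0) = 0 → root; h(1) = 0 → root.
h(0) = 0, so (θ) divides h(θ); h is reducible.

No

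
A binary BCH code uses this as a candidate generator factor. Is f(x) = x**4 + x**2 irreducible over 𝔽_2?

No

Check for roots in 𝔽_2: f(0) = 0 → root; f(1) = 0 → root.
f(0) = 0, so (x) divides f(x); f is reducible.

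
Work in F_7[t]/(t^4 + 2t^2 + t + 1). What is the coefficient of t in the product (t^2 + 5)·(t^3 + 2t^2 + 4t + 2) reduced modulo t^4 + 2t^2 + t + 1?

Multiply in F_7[t]: (t^2 + 5)·(t^3 + 2t^2 + 4t + 2) = t^5 + 2t^4 + 2t^3 + 5t^2 + 6t + 3.
Reduce using t^4 ≡ 5t^2 + 6t + 6 (mod t^4 + 2t^2 + t + 1).
Reduced: 3t + 1.

3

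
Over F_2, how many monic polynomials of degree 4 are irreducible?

x^(2^4) − x is the product of all monic irreducibles of degree dividing 4; Möbius inversion gives N = (1/4) Σ μ(4/d)·2^d.
Divisors of 4: 1, 2, 4; μ(4/d) for each: 0, -1, 1.
Σ = − 2^2 + 2^4 = 12.
N = 12/4 = 3.

3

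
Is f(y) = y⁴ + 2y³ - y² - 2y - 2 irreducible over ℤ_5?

Yes

Check for roots in ℤ_5: f(0) = 3; f(1) = 3; f(2) = 2; f(3) = 3; f(4) = 3.
No roots, so no linear factors.
Degree-2 irreducible divisors: test the 10 monic irreducibles of degree 2 over GF(5).
None of them divide f (all give nonzero remainder).
No irreducible factor of degree ≤ 2 exists, so f is irreducible over GF(5).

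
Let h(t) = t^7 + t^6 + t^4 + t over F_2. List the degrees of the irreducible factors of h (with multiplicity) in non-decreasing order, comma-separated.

1, 1, 1, 1, 3

Roots in F_2: h(0) = 0 → root; h(1) = 0 → root.
Linear factors from roots: (t), (t + 1).
Complete factorization: h(t) = (t)·(t + 1)^3·(t^3 + t + 1).
Factor degrees with multiplicity: 1 + 1 + 1 + 1 + 3 = 7.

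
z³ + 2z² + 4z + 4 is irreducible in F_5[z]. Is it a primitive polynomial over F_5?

Write f(z) = z³ + 2z² + 4z + 4.
|GF(5^3)^×| = 5^3 − 1 = 124. Prime factorization: 124 = 2^2·31.
f is primitive ⇔ z has order 124 in GF(5)[z]/(f), i.e. z^(124/q) ≠ 1 for each prime q | 124.
z^(62) mod f = 1
z^(4) mod f = 4z + 3.
Since z^(62) = 1, the order of z divides 62 < 124; not primitive.

No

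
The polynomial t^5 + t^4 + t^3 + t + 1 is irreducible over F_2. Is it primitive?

Yes

Write f(t) = t^5 + t^4 + t^3 + t + 1.
|GF(2^5)^×| = 2^5 − 1 = 31. Prime factorization: 31 = 31.
f is primitive ⇔ t has order 31 in GF(2)[t]/(f), i.e. t^(31/q) ≠ 1 for each prime q | 31.
t^(1) mod f = t.
None equal 1, so t has full order 31; f is primitive.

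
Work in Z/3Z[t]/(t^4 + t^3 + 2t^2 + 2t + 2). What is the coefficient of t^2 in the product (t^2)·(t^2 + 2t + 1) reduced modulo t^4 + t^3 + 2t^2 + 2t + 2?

2

Multiply in Z/3Z[t]: (t^2)·(t^2 + 2t + 1) = t^4 + 2t^3 + t^2.
Reduce using t^4 ≡ 2t^3 + t^2 + t + 1 (mod t^4 + t^3 + 2t^2 + 2t + 2).
Reduced: t^3 + 2t^2 + t + 1.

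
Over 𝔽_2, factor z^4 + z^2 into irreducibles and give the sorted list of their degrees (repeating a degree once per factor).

1, 1, 1, 1

Write g(z) = z^4 + z^2.
Roots in 𝔽_2: g(0) = 0 → root; g(1) = 0 → root.
Linear factors from roots: (z), (z + 1).
Complete factorization: g(z) = (z)^2·(z + 1)^2.
Factor degrees with multiplicity: 1 + 1 + 1 + 1 = 4.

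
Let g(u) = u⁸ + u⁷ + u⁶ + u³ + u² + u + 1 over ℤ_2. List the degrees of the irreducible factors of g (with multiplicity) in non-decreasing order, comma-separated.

8

Roots in ℤ_2: g(0) = 1; g(1) = 1.
Complete factorization: g(u) = (u⁸ + u⁷ + u⁶ + u³ + u² + u + 1).
Factor degrees with multiplicity: 8 = 8.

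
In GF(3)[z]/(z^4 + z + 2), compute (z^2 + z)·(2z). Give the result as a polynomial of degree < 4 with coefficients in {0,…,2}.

2z^3 + 2z^2

Multiply in GF(3)[z]: (z^2 + z)·(2z) = 2z^3 + 2z^2.
Reduced: 2z^3 + 2z^2.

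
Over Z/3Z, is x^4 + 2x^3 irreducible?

No

Write P(x) = x^4 + 2x^3.
Check for roots in Z/3Z: P(0) = 0 → root; P(1) = 0 → root; P(2) = 2.
P(0) = 0, so (x) divides P(x); P is reducible.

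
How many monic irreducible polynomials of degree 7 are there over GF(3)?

312

The number of monic irreducibles of degree 7 over GF(3) is (1/7)·Σ_{d∣7} μ(7/d) 3^d.
Divisors of 7: 1, 7; μ(7/d) for each: -1, 1.
Σ = − 3^1 + 3^7 = 2184.
N = 2184/7 = 312.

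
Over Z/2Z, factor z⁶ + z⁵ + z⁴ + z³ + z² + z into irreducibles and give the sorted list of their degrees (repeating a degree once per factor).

Write f(z) = z⁶ + z⁵ + z⁴ + z³ + z² + z.
Roots in Z/2Z: f(0) = 0 → root; f(1) = 0 → root.
Linear factors from roots: (z), (z + 1).
Complete factorization: f(z) = (z)·(z + 1)·(z² + z + 1)^2.
Factor degrees with multiplicity: 1 + 1 + 2 + 2 = 6.

1, 1, 2, 2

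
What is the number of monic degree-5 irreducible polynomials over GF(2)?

The number of monic irreducibles of degree 5 over GF(2) is (1/5)·Σ_{d∣5} μ(5/d) 2^d.
Divisors of 5: 1, 5; μ(5/d) for each: -1, 1.
Σ = − 2^1 + 2^5 = 30.
N = 30/5 = 6.

6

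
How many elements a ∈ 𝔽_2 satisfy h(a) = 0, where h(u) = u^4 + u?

2

Evaluate at each of the 2 elements of 𝔽_2:
h(0) = 0 → root; h(1) = 0 → root.
Roots: {0, 1}.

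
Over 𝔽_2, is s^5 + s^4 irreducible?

No

Write g(s) = s^5 + s^4.
Check for roots in 𝔽_2: g(0) = 0 → root; g(1) = 0 → root.
g(0) = 0, so (s) divides g(s); g is reducible.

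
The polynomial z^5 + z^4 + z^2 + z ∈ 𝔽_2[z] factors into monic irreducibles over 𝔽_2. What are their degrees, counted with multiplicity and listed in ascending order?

Write g(z) = z^5 + z^4 + z^2 + z.
Roots in 𝔽_2: g(0) = 0 → root; g(1) = 0 → root.
Linear factors from roots: (z), (z + 1).
Complete factorization: g(z) = (z)·(z + 1)^2·(z^2 + z + 1).
Factor degrees with multiplicity: 1 + 1 + 1 + 2 = 5.

1, 1, 1, 2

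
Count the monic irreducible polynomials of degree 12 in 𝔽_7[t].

1153430600

By the necklace-counting formula, N_7(12) = (1/12) Σ_{d|12} μ(12/d)·7^d.
Divisors of 12: 1, 2, 3, 4, 6, 12; μ(12/d) for each: 0, 1, 0, -1, -1, 1.
Σ = 7^2 − 7^4 − 7^6 + 7^12 = 13841167200.
N = 13841167200/12 = 1153430600.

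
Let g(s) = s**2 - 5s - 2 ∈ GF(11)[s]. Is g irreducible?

No

Check each element of GF(11) for a root: g(0)=9, g(1)=5, g(2)=3, g(3)=3, g(4)=5, g(5)=9, g(6)=4, g(7)=1, g(8)=0, g(9)=1, g(10)=4.
g(8) = 0, so (s − 8) divides g(s); g is reducible.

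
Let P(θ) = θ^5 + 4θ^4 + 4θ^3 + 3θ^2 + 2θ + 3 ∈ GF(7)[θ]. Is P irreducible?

No

Check for roots in GF(7): P(0) = 3; P(1) = 3; P(2) = 0 → root; P(3) = 4; P(4) = 4; P(5) = 4; P(6) = 3.
P(2) = 0, so (θ − 2) divides P(θ); P is reducible.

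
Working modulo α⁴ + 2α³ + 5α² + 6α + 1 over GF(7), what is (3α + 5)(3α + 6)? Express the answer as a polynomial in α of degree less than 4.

2α^2 + 5α + 2

Multiply in GF(7)[α]: (3α + 5)·(3α + 6) = 2α² + 5α + 2.
Reduced: 2α² + 5α + 2.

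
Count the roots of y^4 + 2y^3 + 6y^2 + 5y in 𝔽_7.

4

Write h(y) = y^4 + 2y^3 + 6y^2 + 5y.
Evaluate at each of the 7 elements of 𝔽_7:
h(0) = 0 → root; h(1) = 0 → root; h(2) = 3; h(3) = 1; h(4) = 3; h(5) = 0 → root; h(6) = 0 → root.
Roots: {0, 1, 5, 6}.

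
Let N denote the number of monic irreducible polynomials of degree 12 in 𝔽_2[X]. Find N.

By the necklace-counting formula, N_2(12) = (1/12) Σ_{d|12} μ(12/d)·2^d.
Divisors of 12: 1, 2, 3, 4, 6, 12; μ(12/d) for each: 0, 1, 0, -1, -1, 1.
Σ = 2^2 − 2^4 − 2^6 + 2^12 = 4020.
N = 4020/12 = 335.

335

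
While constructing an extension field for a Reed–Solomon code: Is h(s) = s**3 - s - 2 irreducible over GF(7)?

Yes

Check for roots in GF(7): h(0) = 5; h(1) = 5; h(2) = 4; h(3) = 1; h(4) = 2; h(5) = 6; h(6) = 5.
No roots. A degree-3 polynomial over a field with no linear factor is irreducible.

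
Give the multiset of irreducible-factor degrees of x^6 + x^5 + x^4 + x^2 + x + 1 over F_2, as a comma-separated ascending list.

Write f(x) = x^6 + x^5 + x^4 + x^2 + x + 1.
Roots in F_2: f(0) = 1; f(1) = 0 → root.
Linear factors from roots: (x + 1).
Complete factorization: f(x) = (x + 1)^4·(x^2 + x + 1).
Factor degrees with multiplicity: 1 + 1 + 1 + 1 + 2 = 6.

1, 1, 1, 1, 2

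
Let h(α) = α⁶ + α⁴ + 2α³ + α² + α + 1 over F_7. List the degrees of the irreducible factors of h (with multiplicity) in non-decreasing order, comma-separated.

Linear factors from roots: (α - 1), (α + 3).
Complete factorization: h(α) = (α + 3)·(α - 1)·(α² + α - 1)·(α² - 3α - 2).
Factor degrees with multiplicity: 1 + 1 + 2 + 2 = 6.

1, 1, 2, 2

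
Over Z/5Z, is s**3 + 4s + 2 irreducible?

Write P(s) = s**3 + 4s + 2.
Check for roots in Z/5Z: P(0) = 2; P(1) = 2; P(2) = 3; P(3) = 1; P(4) = 2.
No roots. A degree-3 polynomial over a field with no linear factor is irreducible.

Yes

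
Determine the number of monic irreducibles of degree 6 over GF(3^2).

By the necklace-counting formula, N_9(6) = (1/6) Σ_{d|6} μ(6/d)·9^d.
Divisors of 6: 1, 2, 3, 6; μ(6/d) for each: 1, -1, -1, 1.
Σ = 9^1 − 9^2 − 9^3 + 9^6 = 530640.
N = 530640/6 = 88440.

88440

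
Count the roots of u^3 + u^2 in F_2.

Write g(u) = u^3 + u^2.
Evaluate at each of the 2 elements of F_2:
g(0) = 0 → root; g(1) = 0 → root.
Roots: {0, 1}.

2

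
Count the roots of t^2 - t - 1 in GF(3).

Write g(t) = t^2 - t - 1.
Evaluate at each of the 3 elements of GF(3):
g(0) = 2; g(1) = 2; g(2) = 1.
No element is a root.

0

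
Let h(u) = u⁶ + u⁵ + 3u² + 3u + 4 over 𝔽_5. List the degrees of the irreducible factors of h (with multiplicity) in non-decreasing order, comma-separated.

6

Roots in 𝔽_5: h(0) = 4; h(1) = 2; h(2) = 3; h(3) = 2; h(4) = 4.
Complete factorization: h(u) = (u⁶ + u⁵ + 3u² + 3u + 4).
Factor degrees with multiplicity: 6 = 6.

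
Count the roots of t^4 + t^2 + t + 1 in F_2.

1

Write P(t) = t^4 + t^2 + t + 1.
Evaluate at each of the 2 elements of F_2:
P(0) = 1; P(1) = 0 → root.
Roots: {1}.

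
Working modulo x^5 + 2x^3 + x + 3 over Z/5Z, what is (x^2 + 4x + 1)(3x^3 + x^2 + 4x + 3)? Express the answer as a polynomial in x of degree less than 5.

Multiply in Z/5Z[x]: (x^2 + 4x + 1)·(3x^3 + x^2 + 4x + 3) = 3x^5 + 3x^4 + x^3 + x + 3.
Reduce using x^5 ≡ 3x^3 + 4x + 2 (mod x^5 + 2x^3 + x + 3).
Reduced: 3x^4 + 3x + 4.

3x^4 + 3x + 4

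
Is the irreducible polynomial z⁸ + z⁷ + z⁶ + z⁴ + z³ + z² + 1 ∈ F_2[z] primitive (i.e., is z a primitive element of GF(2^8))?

No

Write f(z) = z⁸ + z⁷ + z⁶ + z⁴ + z³ + z² + 1.
|GF(2^8)^×| = 2^8 − 1 = 255. Prime factorization: 255 = 3·5·17.
f is primitive ⇔ z has order 255 in GF(2)[z]/(f), i.e. z^(255/q) ≠ 1 for each prime q | 255.
z^(85) mod f = 1
z^(51) mod f = z⁶ + z³.
z^(15) mod f = z⁷ + z⁶ + z⁴ + z³ + z² + z.
Since z^(85) = 1, the order of z divides 85 < 255; not primitive.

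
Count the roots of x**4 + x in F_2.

2

Write P(x) = x**4 + x.
Evaluate at each of the 2 elements of F_2:
P(0) = 0 → root; P(1) = 0 → root.
Roots: {0, 1}.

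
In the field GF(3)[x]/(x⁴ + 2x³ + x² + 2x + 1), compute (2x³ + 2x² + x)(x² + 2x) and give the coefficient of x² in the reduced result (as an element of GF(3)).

Multiply in GF(3)[x]: (2x³ + 2x² + x)·(x² + 2x) = 2x⁵ + 2x³ + 2x².
Reduce using x⁴ ≡ x³ + 2x² + x + 2 (mod x⁴ + 2x³ + x² + 2x + 1).
Reduced: 2x³ + 2x² + 1.

2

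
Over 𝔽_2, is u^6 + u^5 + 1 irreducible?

Yes

Write f(u) = u^6 + u^5 + 1.
Check for roots in 𝔽_2: f(0) = 1; f(1) = 1.
No roots, so no linear factors.
Monic irreducibles of degree 2 over GF(2): u^2 + u + 1.
None of them divide f (all give nonzero remainder).
Monic irreducibles of degree 3 over GF(2): u^3 + u + 1, u^3 + u^2 + 1.
None of them divide f (all give nonzero remainder).
No irreducible factor of degree ≤ 3 exists, so f is irreducible over GF(2).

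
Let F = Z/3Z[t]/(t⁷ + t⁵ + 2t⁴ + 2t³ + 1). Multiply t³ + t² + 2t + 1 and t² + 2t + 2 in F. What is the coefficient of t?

0

Multiply in Z/3Z[t]: (t³ + t² + 2t + 1)·(t² + 2t + 2) = t⁵ + t² + 2.
Reduced: t⁵ + t² + 2.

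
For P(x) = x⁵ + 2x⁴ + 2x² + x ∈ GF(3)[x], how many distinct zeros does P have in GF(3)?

Evaluate at each of the 3 elements of GF(3):
P(0) = 0 → root; P(1) = 0 → root; P(2) = 2.
Roots: {0, 1}.

2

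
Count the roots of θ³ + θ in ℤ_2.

2

Write h(θ) = θ³ + θ.
Evaluate at each of the 2 elements of ℤ_2:
h(0) = 0 → root; h(1) = 0 → root.
Roots: {0, 1}.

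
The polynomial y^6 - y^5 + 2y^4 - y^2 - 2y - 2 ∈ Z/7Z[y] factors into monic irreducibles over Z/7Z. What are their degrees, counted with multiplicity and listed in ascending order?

1, 2, 3

Write g(y) = y^6 - y^5 + 2y^4 - y^2 - 2y - 2.
Linear factors from roots: (y + 2).
Complete factorization: g(y) = (y + 2)·(y^2 + 2y - 2)·(y^3 + 2y^2 - y - 3).
Factor degrees with multiplicity: 1 + 2 + 3 = 6.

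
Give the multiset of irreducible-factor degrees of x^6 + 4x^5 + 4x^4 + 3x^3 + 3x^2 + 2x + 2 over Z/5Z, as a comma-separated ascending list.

6

Write f(x) = x^6 + 4x^5 + 4x^4 + 3x^3 + 3x^2 + 2x + 2.
Roots in Z/5Z: f(0) = 2; f(1) = 4; f(2) = 3; f(3) = 1; f(4) = 1.
Complete factorization: f(x) = (x^6 + 4x^5 + 4x^4 + 3x^3 + 3x^2 + 2x + 2).
Factor degrees with multiplicity: 6 = 6.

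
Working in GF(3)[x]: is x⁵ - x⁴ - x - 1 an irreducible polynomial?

Yes

Write P(x) = x⁵ - x⁴ - x - 1.
Check for roots in GF(3): P(0) = 2; P(1) = 1; P(2) = 1.
No roots, so no linear factors.
Monic irreducibles of degree 2 over GF(3): x² + 1, x² + x - 1, x² - x - 1.
None of them divide P (all give nonzero remainder).
No irreducible factor of degree ≤ 2 exists, so P is irreducible over GF(3).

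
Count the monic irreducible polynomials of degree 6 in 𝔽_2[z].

9

By the necklace-counting formula, N_2(6) = (1/6) Σ_{d|6} μ(6/d)·2^d.
Divisors of 6: 1, 2, 3, 6; μ(6/d) for each: 1, -1, -1, 1.
Σ = 2^1 − 2^2 − 2^3 + 2^6 = 54.
N = 54/6 = 9.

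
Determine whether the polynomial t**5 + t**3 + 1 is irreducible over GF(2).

Yes

Write f(t) = t**5 + t**3 + 1.
Check for roots in GF(2): f(0) = 1; f(1) = 1.
No roots, so no linear factors.
Monic irreducibles of degree 2 over GF(2): t**2 + t + 1.
None of them divide f (all give nonzero remainder).
No irreducible factor of degree ≤ 2 exists, so f is irreducible over GF(2).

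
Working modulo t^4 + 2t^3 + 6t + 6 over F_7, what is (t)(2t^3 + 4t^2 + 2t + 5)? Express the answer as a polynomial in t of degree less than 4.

Multiply in F_7[t]: (t)·(2t^3 + 4t^2 + 2t + 5) = 2t^4 + 4t^3 + 2t^2 + 5t.
Reduce using t^4 ≡ 5t^3 + t + 1 (mod t^4 + 2t^3 + 6t + 6).
Reduced: 2t^2 + 2.

2t^2 + 2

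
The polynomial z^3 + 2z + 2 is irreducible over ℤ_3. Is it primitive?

Write f(z) = z^3 + 2z + 2.
|GF(3^3)^×| = 3^3 − 1 = 26. Prime factorization: 26 = 2·13.
f is primitive ⇔ z has order 26 in GF(3)[z]/(f), i.e. z^(26/q) ≠ 1 for each prime q | 26.
z^(13) mod f = 1
z^(2) mod f = z^2.
Since z^(13) = 1, the order of z divides 13 < 26; not primitive.

No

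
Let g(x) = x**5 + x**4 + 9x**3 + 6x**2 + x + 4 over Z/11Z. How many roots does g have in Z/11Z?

3

Evaluate at each of the 11 elements of Z/11Z:
g(0) = 4; g(1) = 0 → root; g(2) = 7; g(3) = 1; g(4) = 2; g(5) = 7; g(6) = 0 → root; g(7) = 6; g(8) = 2; g(9) = 4; g(10) = 0 → root.
Roots: {1, 6, 10}.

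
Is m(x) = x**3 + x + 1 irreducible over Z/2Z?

Check for roots in Z/2Z: m(0) = 1; m(1) = 1.
No roots. A degree-3 polynomial over a field with no linear factor is irreducible.

Yes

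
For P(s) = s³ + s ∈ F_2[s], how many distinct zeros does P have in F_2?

Evaluate at each of the 2 elements of F_2:
P(0) = 0 → root; P(1) = 0 → root.
Roots: {0, 1}.

2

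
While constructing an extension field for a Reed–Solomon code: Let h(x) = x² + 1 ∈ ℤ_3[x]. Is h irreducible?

Check for roots in ℤ_3: h(0) = 1; h(1) = 2; h(2) = 2.
No roots. A degree-2 polynomial over a field with no linear factor is irreducible.

Yes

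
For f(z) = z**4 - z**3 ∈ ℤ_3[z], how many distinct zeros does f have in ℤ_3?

2

Evaluate at each of the 3 elements of ℤ_3:
f(0) = 0 → root; f(1) = 0 → root; f(2) = 2.
Roots: {0, 1}.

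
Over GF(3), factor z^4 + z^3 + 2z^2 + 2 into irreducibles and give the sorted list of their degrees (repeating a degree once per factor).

1, 3

Write g(z) = z^4 + z^3 + 2z^2 + 2.
Roots in GF(3): g(0) = 2; g(1) = 0 → root; g(2) = 1.
Linear factors from roots: (z + 2).
Complete factorization: g(z) = (z + 2)·(z^3 + 2z^2 + z + 1).
Factor degrees with multiplicity: 1 + 3 = 4.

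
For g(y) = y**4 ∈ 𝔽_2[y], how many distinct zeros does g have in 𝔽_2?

Evaluate at each of the 2 elements of 𝔽_2:
g(0) = 0 → root; g(1) = 1.
Roots: {0}.

1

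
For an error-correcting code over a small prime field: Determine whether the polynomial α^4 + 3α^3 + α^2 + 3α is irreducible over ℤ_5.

No

Write h(α) = α^4 + 3α^3 + α^2 + 3α.
Check for roots in ℤ_5: h(0) = 0 → root; h(1) = 3; h(2) = 0 → root; h(3) = 0 → root; h(4) = 1.
h(0) = 0, so (α) divides h(α); h is reducible.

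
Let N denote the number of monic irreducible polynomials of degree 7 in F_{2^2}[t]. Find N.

Gauss's count: N_{4}(7) = (1/7) Σ_{d|7} μ(7/d)·4^d.
Divisors of 7: 1, 7; μ(7/d) for each: -1, 1.
Σ = − 4^1 + 4^7 = 16380.
N = 16380/7 = 2340.

2340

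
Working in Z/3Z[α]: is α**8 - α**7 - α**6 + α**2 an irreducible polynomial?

No

Write g(α) = α**8 - α**7 - α**6 + α**2.
Check for roots in Z/3Z: g(0) = 0 → root; g(1) = 0 → root; g(2) = 2.
g(0) = 0, so (α) divides g(α); g is reducible.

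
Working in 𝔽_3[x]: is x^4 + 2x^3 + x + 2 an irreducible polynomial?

No

Write g(x) = x^4 + 2x^3 + x + 2.
Check for roots in 𝔽_3: g(0) = 2; g(1) = 0 → root; g(2) = 0 → root.
g(1) = 0, so (x − 1) divides g(x); g is reducible.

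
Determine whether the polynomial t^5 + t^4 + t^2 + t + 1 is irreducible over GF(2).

Write h(t) = t^5 + t^4 + t^2 + t + 1.
Check for roots in GF(2): h(0) = 1; h(1) = 1.
No roots, so no linear factors.
Monic irreducibles of degree 2 over GF(2): t^2 + t + 1.
None of them divide h (all give nonzero remainder).
No irreducible factor of degree ≤ 2 exists, so h is irreducible over GF(2).

Yes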